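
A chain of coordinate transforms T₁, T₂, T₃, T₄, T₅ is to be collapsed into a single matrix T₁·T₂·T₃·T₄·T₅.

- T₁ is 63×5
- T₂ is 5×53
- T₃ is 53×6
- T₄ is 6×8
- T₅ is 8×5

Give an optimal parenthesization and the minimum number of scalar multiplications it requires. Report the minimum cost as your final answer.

Adjacent pairs: T₁T₂ = 63·5·53 = 16695; T₂T₃ = 5·53·6 = 1590; T₃T₄ = 53·6·8 = 2544; T₄T₅ = 6·8·5 = 240.
Length 3: T₁..T₃: k=1: 0+1590+63·5·6=3480; k=2: 16695+0+63·53·6=36729 → min 3480 | T₂..T₄: k=2: 0+2544+5·53·8=4664; k=3: 1590+0+5·6·8=1830 → min 1830 | T₃..T₅: k=3: 0+240+53·6·5=1830; k=4: 2544+0+53·8·5=4664 → min 1830.
Length 4: T₁..T₄: k=1: 0+1830+63·5·8=4350; k=2: 16695+2544+63·53·8=45951; k=3: 3480+0+63·6·8=6504 → min 4350 | T₂..T₅: k=2: 0+1830+5·53·5=3155; k=3: 1590+240+5·6·5=1980; k=4: 1830+0+5·8·5=2030 → min 1980.
Length 5: T₁..T₅: k=1: 0+1980+63·5·5=3555; k=2: 16695+1830+63·53·5=35220; k=3: 3480+240+63·6·5=5610; k=4: 4350+0+63·8·5=6870 → min 3555.
Optimal parenthesization: (T₁·((T₂·T₃)·(T₄·T₅))) with cost 3555.

3555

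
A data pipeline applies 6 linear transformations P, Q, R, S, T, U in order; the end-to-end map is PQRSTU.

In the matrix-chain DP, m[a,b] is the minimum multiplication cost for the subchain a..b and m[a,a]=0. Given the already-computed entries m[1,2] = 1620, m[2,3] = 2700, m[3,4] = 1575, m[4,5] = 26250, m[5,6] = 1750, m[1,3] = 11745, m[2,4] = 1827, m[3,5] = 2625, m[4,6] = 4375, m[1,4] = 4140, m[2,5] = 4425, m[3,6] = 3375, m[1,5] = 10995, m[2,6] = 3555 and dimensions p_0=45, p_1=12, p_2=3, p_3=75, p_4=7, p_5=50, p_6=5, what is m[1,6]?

5670

m[1,6] = min over k∈[1,5] of m[1,k]+m[k+1,6]+p_{0}·p_k·p_{6}.
k=1: 0 + 3555 + 45·12·5 = 6255; k=2: 1620 + 3375 + 45·3·5 = 5670; k=3: 11745 + 4375 + 45·75·5 = 32995; k=4: 4140 + 1750 + 45·7·5 = 7465; k=5: 10995 + 0 + 45·50·5 = 22245.
Minimum: 5670 at k=2.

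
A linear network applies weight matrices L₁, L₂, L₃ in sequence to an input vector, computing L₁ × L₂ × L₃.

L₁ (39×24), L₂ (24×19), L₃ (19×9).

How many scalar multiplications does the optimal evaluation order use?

Order (L₁ × (L₂ × L₃)): (L₂ × L₃): 24×19 by 19×9 → 24×9, cost 24·19·9 = 4104; (L₁ × (L₂ × L₃)): 39×24 by 24×9 → 39×9, cost 39·24·9 = 8424; cumulative 12528. Total 12528.
Order ((L₁ × L₂) × L₃): (L₁ × L₂): 39×24 by 24×19 → 39×19, cost 39·24·19 = 17784; ((L₁ × L₂) × L₃): 39×19 by 19×9 → 39×9, cost 39·19·9 = 6669; cumulative 24453. Total 24453.
Minimum: 12528.

12528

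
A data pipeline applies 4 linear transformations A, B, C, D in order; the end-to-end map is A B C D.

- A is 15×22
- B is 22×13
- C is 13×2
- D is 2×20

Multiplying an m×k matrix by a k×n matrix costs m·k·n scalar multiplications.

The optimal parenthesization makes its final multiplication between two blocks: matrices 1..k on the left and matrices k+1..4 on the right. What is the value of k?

Adjacent pairs: AB = 15·22·13 = 4290; BC = 22·13·2 = 572; CD = 13·2·20 = 520.
Length 3: A..C: k=1: 0+572+15·22·2=1232; k=2: 4290+0+15·13·2=4680 → min 1232 | B..D: k=2: 0+520+22·13·20=6240; k=3: 572+0+22·2·20=1452 → min 1452.
Top-level splits: k=1: (A..A)·(B..D) → 0+1452+15·22·20 = 8052; k=2: (A..B)·(C..D) → 4290+520+15·13·20 = 8710; k=3: (A..C)·(D..D) → 1232+0+15·2·20 = 1832.
Best split is after C, i.e. k = 3.

3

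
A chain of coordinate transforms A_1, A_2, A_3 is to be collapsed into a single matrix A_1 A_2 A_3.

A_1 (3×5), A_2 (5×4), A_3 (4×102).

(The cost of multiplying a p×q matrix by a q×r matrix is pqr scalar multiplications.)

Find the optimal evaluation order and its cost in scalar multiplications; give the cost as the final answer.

1284

(A_1 (A_2 A_3)): cost 3570.
((A_1 A_2) A_3): cost 1284.
Optimal: ((A_1 A_2) A_3) with cost 1284.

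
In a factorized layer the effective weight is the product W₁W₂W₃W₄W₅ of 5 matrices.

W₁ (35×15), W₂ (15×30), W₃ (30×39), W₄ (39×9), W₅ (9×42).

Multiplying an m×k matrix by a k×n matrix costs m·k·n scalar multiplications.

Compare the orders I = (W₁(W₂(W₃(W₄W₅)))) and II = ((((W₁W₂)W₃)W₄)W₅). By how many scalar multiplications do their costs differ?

22617

Order I = (W₁(W₂(W₃(W₄W₅)))): (W₄W₅): 39×9 by 9×42 → 39×42, cost 39·9·42 = 14742; (W₃(W₄W₅)): 30×39 by 39×42 → 30×42, cost 30·39·42 = 49140; cumulative 63882; (W₂(W₃(W₄W₅))): 15×30 by 30×42 → 15×42, cost 15·30·42 = 18900; cumulative 82782; (W₁(W₂(W₃(W₄W₅)))): 35×15 by 15×42 → 35×42, cost 35·15·42 = 22050; cumulative 104832. Total 104832.
Order II = ((((W₁W₂)W₃)W₄)W₅): (W₁W₂): 35×15 by 15×30 → 35×30, cost 35·15·30 = 15750; ((W₁W₂)W₃): 35×30 by 30×39 → 35×39, cost 35·30·39 = 40950; cumulative 56700; (((W₁W₂)W₃)W₄): 35×39 by 39×9 → 35×9, cost 35·39·9 = 12285; cumulative 68985; ((((W₁W₂)W₃)W₄)W₅): 35×9 by 9×42 → 35×42, cost 35·9·42 = 13230; cumulative 82215. Total 82215.
Difference: |104832 − 82215| = 22617.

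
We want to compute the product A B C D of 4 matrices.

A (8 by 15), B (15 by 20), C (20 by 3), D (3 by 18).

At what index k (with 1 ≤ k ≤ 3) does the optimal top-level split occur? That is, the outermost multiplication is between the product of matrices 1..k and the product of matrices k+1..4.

3

Adjacent pairs: AB = 8·15·20 = 2400; BC = 15·20·3 = 900; CD = 20·3·18 = 1080.
Length 3: A..C: k=1: 0+900+8·15·3=1260; k=2: 2400+0+8·20·3=2880 → min 1260 | B..D: k=2: 0+1080+15·20·18=6480; k=3: 900+0+15·3·18=1710 → min 1710.
Top-level splits: k=1: (A..A)·(B..D) → 0+1710+8·15·18 = 3870; k=2: (A..B)·(C..D) → 2400+1080+8·20·18 = 6360; k=3: (A..C)·(D..D) → 1260+0+8·3·18 = 1692.
Best split is after C, i.e. k = 3.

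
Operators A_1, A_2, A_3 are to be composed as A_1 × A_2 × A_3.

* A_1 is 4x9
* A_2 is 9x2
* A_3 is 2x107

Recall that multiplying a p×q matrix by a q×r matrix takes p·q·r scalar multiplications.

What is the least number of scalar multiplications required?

928

Order (A_1 × (A_2 × A_3)): (A_2 × A_3): 9×2 by 2×107 → 9×107, cost 9·2·107 = 1926; (A_1 × (A_2 × A_3)): 4×9 by 9×107 → 4×107, cost 4·9·107 = 3852; cumulative 5778. Total 5778.
Order ((A_1 × A_2) × A_3): (A_1 × A_2): 4×9 by 9×2 → 4×2, cost 4·9·2 = 72; ((A_1 × A_2) × A_3): 4×2 by 2×107 → 4×107, cost 4·2·107 = 856; cumulative 928. Total 928.
Minimum: 928.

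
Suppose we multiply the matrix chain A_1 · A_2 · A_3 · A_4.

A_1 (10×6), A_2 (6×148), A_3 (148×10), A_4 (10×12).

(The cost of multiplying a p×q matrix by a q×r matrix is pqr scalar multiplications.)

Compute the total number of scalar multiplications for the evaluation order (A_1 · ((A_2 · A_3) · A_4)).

(A_2 · A_3): 6×148 by 148×10 → 6×10, cost 6·148·10 = 8880
((A_2 · A_3) · A_4): 6×10 by 10×12 → 6×12, cost 6·10·12 = 720; cumulative 9600
(A_1 · ((A_2 · A_3) · A_4)): 10×6 by 6×12 → 10×12, cost 10·6·12 = 720; cumulative 10320
Total: 10320 scalar multiplications.

10320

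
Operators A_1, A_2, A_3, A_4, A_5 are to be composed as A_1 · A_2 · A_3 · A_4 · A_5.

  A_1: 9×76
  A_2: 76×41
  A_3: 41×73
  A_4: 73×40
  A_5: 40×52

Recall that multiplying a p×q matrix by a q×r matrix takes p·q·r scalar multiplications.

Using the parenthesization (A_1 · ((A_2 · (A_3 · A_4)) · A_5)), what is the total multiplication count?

(A_3 · A_4): 41×73 by 73×40 → 41×40, cost 41·73·40 = 119720
(A_2 · (A_3 · A_4)): 76×41 by 41×40 → 76×40, cost 76·41·40 = 124640; cumulative 244360
((A_2 · (A_3 · A_4)) · A_5): 76×40 by 40×52 → 76×52, cost 76·40·52 = 158080; cumulative 402440
(A_1 · ((A_2 · (A_3 · A_4)) · A_5)): 9×76 by 76×52 → 9×52, cost 9·76·52 = 35568; cumulative 438008
Total: 438008 scalar multiplications.

438008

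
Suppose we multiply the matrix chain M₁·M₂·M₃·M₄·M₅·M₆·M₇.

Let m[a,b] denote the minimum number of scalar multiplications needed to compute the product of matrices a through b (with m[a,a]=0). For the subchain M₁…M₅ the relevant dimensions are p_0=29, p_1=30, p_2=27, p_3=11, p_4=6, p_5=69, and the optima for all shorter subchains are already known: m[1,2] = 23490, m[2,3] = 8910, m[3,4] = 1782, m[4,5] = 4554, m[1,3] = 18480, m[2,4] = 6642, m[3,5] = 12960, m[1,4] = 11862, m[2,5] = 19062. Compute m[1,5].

23868

m[1,5] = min over k∈[1,4] of m[1,k]+m[k+1,5]+p_{0}·p_k·p_{5}.
k=1: 0 + 19062 + 29·30·69 = 79092; k=2: 23490 + 12960 + 29·27·69 = 90477; k=3: 18480 + 4554 + 29·11·69 = 45045; k=4: 11862 + 0 + 29·6·69 = 23868.
Minimum: 23868 at k=4.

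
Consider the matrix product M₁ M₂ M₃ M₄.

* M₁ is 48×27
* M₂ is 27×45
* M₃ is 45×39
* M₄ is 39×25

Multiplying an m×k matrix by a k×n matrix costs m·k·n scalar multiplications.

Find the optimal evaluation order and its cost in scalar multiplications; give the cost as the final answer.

106110

Adjacent pairs: M₁M₂ = 48·27·45 = 58320; M₂M₃ = 27·45·39 = 47385; M₃M₄ = 45·39·25 = 43875.
Length 3: M₁..M₃: k=1: 0+47385+48·27·39=97929; k=2: 58320+0+48·45·39=142560 → min 97929 | M₂..M₄: k=2: 0+43875+27·45·25=74250; k=3: 47385+0+27·39·25=73710 → min 73710.
Length 4: M₁..M₄: k=1: 0+73710+48·27·25=106110; k=2: 58320+43875+48·45·25=156195; k=3: 97929+0+48·39·25=144729 → min 106110.
Optimal parenthesization: (M₁ ((M₂ M₃) M₄)) with cost 106110.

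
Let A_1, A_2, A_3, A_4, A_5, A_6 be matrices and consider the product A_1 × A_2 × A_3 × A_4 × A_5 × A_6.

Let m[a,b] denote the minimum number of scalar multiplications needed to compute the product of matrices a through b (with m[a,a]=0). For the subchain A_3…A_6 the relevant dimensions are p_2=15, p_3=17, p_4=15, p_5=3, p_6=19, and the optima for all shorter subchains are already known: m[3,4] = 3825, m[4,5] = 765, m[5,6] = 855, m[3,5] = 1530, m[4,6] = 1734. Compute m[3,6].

m[3,6] = min over k∈[3,5] of m[3,k]+m[k+1,6]+p_{2}·p_k·p_{6}.
k=3: 0 + 1734 + 15·17·19 = 6579; k=4: 3825 + 855 + 15·15·19 = 8955; k=5: 1530 + 0 + 15·3·19 = 2385.
Minimum: 2385 at k=5.

2385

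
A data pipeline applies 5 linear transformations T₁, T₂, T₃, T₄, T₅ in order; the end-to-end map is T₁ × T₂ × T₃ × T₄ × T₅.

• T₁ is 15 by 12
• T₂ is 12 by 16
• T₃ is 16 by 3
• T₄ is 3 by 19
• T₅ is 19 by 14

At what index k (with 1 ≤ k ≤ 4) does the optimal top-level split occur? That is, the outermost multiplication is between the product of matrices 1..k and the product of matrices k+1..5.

3

Adjacent pairs: T₁T₂ = 15·12·16 = 2880; T₂T₃ = 12·16·3 = 576; T₃T₄ = 16·3·19 = 912; T₄T₅ = 3·19·14 = 798.
Length 3: T₁..T₃: k=1: 0+576+15·12·3=1116; k=2: 2880+0+15·16·3=3600 → min 1116 | T₂..T₄: k=2: 0+912+12·16·19=4560; k=3: 576+0+12·3·19=1260 → min 1260 | T₃..T₅: k=3: 0+798+16·3·14=1470; k=4: 912+0+16·19·14=5168 → min 1470.
Length 4: T₁..T₄: k=1: 0+1260+15·12·19=4680; k=2: 2880+912+15·16·19=8352; k=3: 1116+0+15·3·19=1971 → min 1971 | T₂..T₅: k=2: 0+1470+12·16·14=4158; k=3: 576+798+12·3·14=1878; k=4: 1260+0+12·19·14=4452 → min 1878.
Top-level splits: k=1: (T₁..T₁)·(T₂..T₅) → 0+1878+15·12·14 = 4398; k=2: (T₁..T₂)·(T₃..T₅) → 2880+1470+15·16·14 = 7710; k=3: (T₁..T₃)·(T₄..T₅) → 1116+798+15·3·14 = 2544; k=4: (T₁..T₄)·(T₅..T₅) → 1971+0+15·19·14 = 5961.
Best split is after T₃, i.e. k = 3.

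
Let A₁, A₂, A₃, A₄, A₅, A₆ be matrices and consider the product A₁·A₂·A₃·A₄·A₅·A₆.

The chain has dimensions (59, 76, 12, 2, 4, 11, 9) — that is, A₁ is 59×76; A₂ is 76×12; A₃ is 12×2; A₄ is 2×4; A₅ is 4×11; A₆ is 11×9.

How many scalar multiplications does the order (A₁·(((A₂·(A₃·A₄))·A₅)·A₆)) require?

(A₃·A₄): 12×2 by 2×4 → 12×4, cost 12·2·4 = 96
(A₂·(A₃·A₄)): 76×12 by 12×4 → 76×4, cost 76·12·4 = 3648; cumulative 3744
((A₂·(A₃·A₄))·A₅): 76×4 by 4×11 → 76×11, cost 76·4·11 = 3344; cumulative 7088
(((A₂·(A₃·A₄))·A₅)·A₆): 76×11 by 11×9 → 76×9, cost 76·11·9 = 7524; cumulative 14612
(A₁·(((A₂·(A₃·A₄))·A₅)·A₆)): 59×76 by 76×9 → 59×9, cost 59·76·9 = 40356; cumulative 54968
Total: 54968 scalar multiplications.

54968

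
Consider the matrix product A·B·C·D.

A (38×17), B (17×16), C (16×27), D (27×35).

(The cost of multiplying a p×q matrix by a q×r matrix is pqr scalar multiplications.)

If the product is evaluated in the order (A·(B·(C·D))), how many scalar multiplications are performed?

47250

(C·D): 16×27 by 27×35 → 16×35, cost 16·27·35 = 15120
(B·(C·D)): 17×16 by 16×35 → 17×35, cost 17·16·35 = 9520; cumulative 24640
(A·(B·(C·D))): 38×17 by 17×35 → 38×35, cost 38·17·35 = 22610; cumulative 47250
Total: 47250 scalar multiplications.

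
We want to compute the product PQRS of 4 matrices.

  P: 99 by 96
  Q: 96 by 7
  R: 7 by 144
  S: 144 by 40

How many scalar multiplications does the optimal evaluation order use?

Adjacent pairs: PQ = 99·96·7 = 66528; QR = 96·7·144 = 96768; RS = 7·144·40 = 40320.
Length 3: P..R: k=1: 0+96768+99·96·144=1465344; k=2: 66528+0+99·7·144=166320 → min 166320 | Q..S: k=2: 0+40320+96·7·40=67200; k=3: 96768+0+96·144·40=649728 → min 67200.
Length 4: P..S: k=1: 0+67200+99·96·40=447360; k=2: 66528+40320+99·7·40=134568; k=3: 166320+0+99·144·40=736560 → min 134568.
Optimal order: ((PQ)(RS)) with cost 134568.

134568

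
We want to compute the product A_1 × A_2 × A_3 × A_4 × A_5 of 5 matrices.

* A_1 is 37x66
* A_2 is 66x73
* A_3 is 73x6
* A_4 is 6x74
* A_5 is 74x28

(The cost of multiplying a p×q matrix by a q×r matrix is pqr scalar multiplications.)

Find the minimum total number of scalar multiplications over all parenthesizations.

Adjacent pairs: A_1A_2 = 37·66·73 = 178266; A_2A_3 = 66·73·6 = 28908; A_3A_4 = 73·6·74 = 32412; A_4A_5 = 6·74·28 = 12432.
Length 3: A_1..A_3: k=1: 0+28908+37·66·6=43560; k=2: 178266+0+37·73·6=194472 → min 43560 | A_2..A_4: k=2: 0+32412+66·73·74=388944; k=3: 28908+0+66·6·74=58212 → min 58212 | A_3..A_5: k=3: 0+12432+73·6·28=24696; k=4: 32412+0+73·74·28=183668 → min 24696.
Length 4: A_1..A_4: k=1: 0+58212+37·66·74=238920; k=2: 178266+32412+37·73·74=410552; k=3: 43560+0+37·6·74=59988 → min 59988 | A_2..A_5: k=2: 0+24696+66·73·28=159600; k=3: 28908+12432+66·6·28=52428; k=4: 58212+0+66·74·28=194964 → min 52428.
Length 5: A_1..A_5: k=1: 0+52428+37·66·28=120804; k=2: 178266+24696+37·73·28=278590; k=3: 43560+12432+37·6·28=62208; k=4: 59988+0+37·74·28=136652 → min 62208.
Optimal order: ((A_1 × (A_2 × A_3)) × (A_4 × A_5)) with cost 62208.

62208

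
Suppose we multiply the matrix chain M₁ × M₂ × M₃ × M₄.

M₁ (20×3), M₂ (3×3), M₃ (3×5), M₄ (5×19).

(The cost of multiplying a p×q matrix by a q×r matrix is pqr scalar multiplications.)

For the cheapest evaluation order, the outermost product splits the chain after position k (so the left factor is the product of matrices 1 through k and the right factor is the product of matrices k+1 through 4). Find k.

1

Adjacent pairs: M₁M₂ = 20·3·3 = 180; M₂M₃ = 3·3·5 = 45; M₃M₄ = 3·5·19 = 285.
Length 3: M₁..M₃: k=1: 0+45+20·3·5=345; k=2: 180+0+20·3·5=480 → min 345 | M₂..M₄: k=2: 0+285+3·3·19=456; k=3: 45+0+3·5·19=330 → min 330.
Top-level splits: k=1: (M₁..M₁)·(M₂..M₄) → 0+330+20·3·19 = 1470; k=2: (M₁..M₂)·(M₃..M₄) → 180+285+20·3·19 = 1605; k=3: (M₁..M₃)·(M₄..M₄) → 345+0+20·5·19 = 2245.
Best split is after M₁, i.e. k = 1.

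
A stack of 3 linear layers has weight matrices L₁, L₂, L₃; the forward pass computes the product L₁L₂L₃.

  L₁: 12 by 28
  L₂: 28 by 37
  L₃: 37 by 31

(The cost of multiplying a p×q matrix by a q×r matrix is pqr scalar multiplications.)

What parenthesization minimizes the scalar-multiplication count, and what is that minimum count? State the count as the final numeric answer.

(L₁(L₂L₃)): cost 42532.
((L₁L₂)L₃): cost 26196.
Optimal: ((L₁L₂)L₃) with cost 26196.

26196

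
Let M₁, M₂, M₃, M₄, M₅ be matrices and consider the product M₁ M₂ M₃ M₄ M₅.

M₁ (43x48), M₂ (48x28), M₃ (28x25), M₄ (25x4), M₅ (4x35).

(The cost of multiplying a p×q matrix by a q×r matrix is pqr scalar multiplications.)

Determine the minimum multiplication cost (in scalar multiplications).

Adjacent pairs: M₁M₂ = 43·48·28 = 57792; M₂M₃ = 48·28·25 = 33600; M₃M₄ = 28·25·4 = 2800; M₄M₅ = 25·4·35 = 3500.
Length 3: M₁..M₃: k=1: 0+33600+43·48·25=85200; k=2: 57792+0+43·28·25=87892 → min 85200 | M₂..M₄: k=2: 0+2800+48·28·4=8176; k=3: 33600+0+48·25·4=38400 → min 8176 | M₃..M₅: k=3: 0+3500+28·25·35=28000; k=4: 2800+0+28·4·35=6720 → min 6720.
Length 4: M₁..M₄: k=1: 0+8176+43·48·4=16432; k=2: 57792+2800+43·28·4=65408; k=3: 85200+0+43·25·4=89500 → min 16432 | M₂..M₅: k=2: 0+6720+48·28·35=53760; k=3: 33600+3500+48·25·35=79100; k=4: 8176+0+48·4·35=14896 → min 14896.
Length 5: M₁..M₅: k=1: 0+14896+43·48·35=87136; k=2: 57792+6720+43·28·35=106652; k=3: 85200+3500+43·25·35=126325; k=4: 16432+0+43·4·35=22452 → min 22452.
Optimal order: ((M₁ (M₂ (M₃ M₄))) M₅) with cost 22452.

22452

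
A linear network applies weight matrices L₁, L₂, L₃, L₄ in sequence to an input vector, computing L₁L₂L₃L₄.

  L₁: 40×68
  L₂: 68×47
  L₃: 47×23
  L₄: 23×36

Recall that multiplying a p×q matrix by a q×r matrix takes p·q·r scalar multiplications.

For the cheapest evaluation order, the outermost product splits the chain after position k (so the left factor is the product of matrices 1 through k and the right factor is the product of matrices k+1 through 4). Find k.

Adjacent pairs: L₁L₂ = 40·68·47 = 127840; L₂L₃ = 68·47·23 = 73508; L₃L₄ = 47·23·36 = 38916.
Length 3: L₁..L₃: k=1: 0+73508+40·68·23=136068; k=2: 127840+0+40·47·23=171080 → min 136068 | L₂..L₄: k=2: 0+38916+68·47·36=153972; k=3: 73508+0+68·23·36=129812 → min 129812.
Top-level splits: k=1: (L₁..L₁)·(L₂..L₄) → 0+129812+40·68·36 = 227732; k=2: (L₁..L₂)·(L₃..L₄) → 127840+38916+40·47·36 = 234436; k=3: (L₁..L₃)·(L₄..L₄) → 136068+0+40·23·36 = 169188.
Best split is after L₃, i.e. k = 3.

3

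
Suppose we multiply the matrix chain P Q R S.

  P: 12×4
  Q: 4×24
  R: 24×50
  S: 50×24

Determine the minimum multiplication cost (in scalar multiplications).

Adjacent pairs: PQ = 12·4·24 = 1152; QR = 4·24·50 = 4800; RS = 24·50·24 = 28800.
Length 3: P..R: k=1: 0+4800+12·4·50=7200; k=2: 1152+0+12·24·50=15552 → min 7200 | Q..S: k=2: 0+28800+4·24·24=31104; k=3: 4800+0+4·50·24=9600 → min 9600.
Length 4: P..S: k=1: 0+9600+12·4·24=10752; k=2: 1152+28800+12·24·24=36864; k=3: 7200+0+12·50·24=21600 → min 10752.
Optimal order: (P ((Q R) S)) with cost 10752.

10752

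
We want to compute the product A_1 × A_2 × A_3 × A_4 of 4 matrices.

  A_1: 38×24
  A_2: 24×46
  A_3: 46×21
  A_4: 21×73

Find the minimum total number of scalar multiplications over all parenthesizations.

Adjacent pairs: A_1A_2 = 38·24·46 = 41952; A_2A_3 = 24·46·21 = 23184; A_3A_4 = 46·21·73 = 70518.
Length 3: A_1..A_3: k=1: 0+23184+38·24·21=42336; k=2: 41952+0+38·46·21=78660 → min 42336 | A_2..A_4: k=2: 0+70518+24·46·73=151110; k=3: 23184+0+24·21·73=59976 → min 59976.
Length 4: A_1..A_4: k=1: 0+59976+38·24·73=126552; k=2: 41952+70518+38·46·73=240074; k=3: 42336+0+38·21·73=100590 → min 100590.
Optimal order: ((A_1 × (A_2 × A_3)) × A_4) with cost 100590.

100590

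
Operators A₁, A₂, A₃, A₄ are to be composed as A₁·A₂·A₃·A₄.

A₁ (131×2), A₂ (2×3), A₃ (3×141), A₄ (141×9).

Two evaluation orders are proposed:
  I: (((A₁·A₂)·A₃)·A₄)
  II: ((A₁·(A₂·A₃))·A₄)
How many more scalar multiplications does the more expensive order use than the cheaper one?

18411

Order I = (((A₁·A₂)·A₃)·A₄): (A₁·A₂): 131×2 by 2×3 → 131×3, cost 131·2·3 = 786; ((A₁·A₂)·A₃): 131×3 by 3×141 → 131×141, cost 131·3·141 = 55413; cumulative 56199; (((A₁·A₂)·A₃)·A₄): 131×141 by 141×9 → 131×9, cost 131·141·9 = 166239; cumulative 222438. Total 222438.
Order II = ((A₁·(A₂·A₃))·A₄): (A₂·A₃): 2×3 by 3×141 → 2×141, cost 2·3·141 = 846; (A₁·(A₂·A₃)): 131×2 by 2×141 → 131×141, cost 131·2·141 = 36942; cumulative 37788; ((A₁·(A₂·A₃))·A₄): 131×141 by 141×9 → 131×9, cost 131·141·9 = 166239; cumulative 204027. Total 204027.
Difference: |222438 − 204027| = 18411.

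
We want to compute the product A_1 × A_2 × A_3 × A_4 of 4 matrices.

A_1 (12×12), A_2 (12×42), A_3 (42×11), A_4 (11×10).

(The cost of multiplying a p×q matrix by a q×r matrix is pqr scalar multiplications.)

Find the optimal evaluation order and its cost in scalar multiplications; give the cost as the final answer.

8304

Adjacent pairs: A_1A_2 = 12·12·42 = 6048; A_2A_3 = 12·42·11 = 5544; A_3A_4 = 42·11·10 = 4620.
Length 3: A_1..A_3: k=1: 0+5544+12·12·11=7128; k=2: 6048+0+12·42·11=11592 → min 7128 | A_2..A_4: k=2: 0+4620+12·42·10=9660; k=3: 5544+0+12·11·10=6864 → min 6864.
Length 4: A_1..A_4: k=1: 0+6864+12·12·10=8304; k=2: 6048+4620+12·42·10=15708; k=3: 7128+0+12·11·10=8448 → min 8304.
Optimal parenthesization: (A_1 × ((A_2 × A_3) × A_4)) with cost 8304.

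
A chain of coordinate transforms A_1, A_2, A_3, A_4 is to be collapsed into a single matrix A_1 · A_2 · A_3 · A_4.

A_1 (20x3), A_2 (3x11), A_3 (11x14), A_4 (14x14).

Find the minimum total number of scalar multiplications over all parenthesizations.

Adjacent pairs: A_1A_2 = 20·3·11 = 660; A_2A_3 = 3·11·14 = 462; A_3A_4 = 11·14·14 = 2156.
Length 3: A_1..A_3: k=1: 0+462+20·3·14=1302; k=2: 660+0+20·11·14=3740 → min 1302 | A_2..A_4: k=2: 0+2156+3·11·14=2618; k=3: 462+0+3·14·14=1050 → min 1050.
Length 4: A_1..A_4: k=1: 0+1050+20·3·14=1890; k=2: 660+2156+20·11·14=5896; k=3: 1302+0+20·14·14=5222 → min 1890.
Optimal order: (A_1 · ((A_2 · A_3) · A_4)) with cost 1890.

1890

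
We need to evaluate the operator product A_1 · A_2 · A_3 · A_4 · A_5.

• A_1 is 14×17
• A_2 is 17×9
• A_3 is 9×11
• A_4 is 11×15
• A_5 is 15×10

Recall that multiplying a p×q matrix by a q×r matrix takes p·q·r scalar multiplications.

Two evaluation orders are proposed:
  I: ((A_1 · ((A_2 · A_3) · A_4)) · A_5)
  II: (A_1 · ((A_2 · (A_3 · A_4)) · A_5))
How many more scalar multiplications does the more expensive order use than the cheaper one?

Order I = ((A_1 · ((A_2 · A_3) · A_4)) · A_5): (A_2 · A_3): 17×9 by 9×11 → 17×11, cost 17·9·11 = 1683; ((A_2 · A_3) · A_4): 17×11 by 11×15 → 17×15, cost 17·11·15 = 2805; cumulative 4488; (A_1 · ((A_2 · A_3) · A_4)): 14×17 by 17×15 → 14×15, cost 14·17·15 = 3570; cumulative 8058; ((A_1 · ((A_2 · A_3) · A_4)) · A_5): 14×15 by 15×10 → 14×10, cost 14·15·10 = 2100; cumulative 10158. Total 10158.
Order II = (A_1 · ((A_2 · (A_3 · A_4)) · A_5)): (A_3 · A_4): 9×11 by 11×15 → 9×15, cost 9·11·15 = 1485; (A_2 · (A_3 · A_4)): 17×9 by 9×15 → 17×15, cost 17·9·15 = 2295; cumulative 3780; ((A_2 · (A_3 · A_4)) · A_5): 17×15 by 15×10 → 17×10, cost 17·15·10 = 2550; cumulative 6330; (A_1 · ((A_2 · (A_3 · A_4)) · A_5)): 14×17 by 17×10 → 14×10, cost 14·17·10 = 2380; cumulative 8710. Total 8710.
Difference: |10158 − 8710| = 1448.

1448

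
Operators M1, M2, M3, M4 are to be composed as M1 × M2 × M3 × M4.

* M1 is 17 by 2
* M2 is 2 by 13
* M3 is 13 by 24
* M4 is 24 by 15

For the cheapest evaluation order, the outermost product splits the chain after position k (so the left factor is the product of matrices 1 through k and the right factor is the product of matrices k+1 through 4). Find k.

Adjacent pairs: M1M2 = 17·2·13 = 442; M2M3 = 2·13·24 = 624; M3M4 = 13·24·15 = 4680.
Length 3: M1..M3: k=1: 0+624+17·2·24=1440; k=2: 442+0+17·13·24=5746 → min 1440 | M2..M4: k=2: 0+4680+2·13·15=5070; k=3: 624+0+2·24·15=1344 → min 1344.
Top-level splits: k=1: (M1..M1)·(M2..M4) → 0+1344+17·2·15 = 1854; k=2: (M1..M2)·(M3..M4) → 442+4680+17·13·15 = 8437; k=3: (M1..M3)·(M4..M4) → 1440+0+17·24·15 = 7560.
Best split is after M1, i.e. k = 1.

1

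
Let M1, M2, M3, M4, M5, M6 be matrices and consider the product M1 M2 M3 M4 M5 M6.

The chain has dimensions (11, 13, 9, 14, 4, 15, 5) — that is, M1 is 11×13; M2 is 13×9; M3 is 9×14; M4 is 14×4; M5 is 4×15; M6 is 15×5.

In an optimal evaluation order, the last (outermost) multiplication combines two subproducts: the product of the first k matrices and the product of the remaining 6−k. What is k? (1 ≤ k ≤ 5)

Adjacent pairs: M1M2 = 11·13·9 = 1287; M2M3 = 13·9·14 = 1638; M3M4 = 9·14·4 = 504; M4M5 = 14·4·15 = 840; M5M6 = 4·15·5 = 300.
Length 3: M1..M3: k=1: 0+1638+11·13·14=3640; k=2: 1287+0+11·9·14=2673 → min 2673 | M2..M4: k=2: 0+504+13·9·4=972; k=3: 1638+0+13·14·4=2366 → min 972 | M3..M5: k=3: 0+840+9·14·15=2730; k=4: 504+0+9·4·15=1044 → min 1044 | M4..M6: k=4: 0+300+14·4·5=580; k=5: 840+0+14·15·5=1890 → min 580.
Length 4: M1..M4: k=1: 0+972+11·13·4=1544; k=2: 1287+504+11·9·4=2187; k=3: 2673+0+11·14·4=3289 → min 1544 | M2..M5: k=2: 0+1044+13·9·15=2799; k=3: 1638+840+13·14·15=5208; k=4: 972+0+13·4·15=1752 → min 1752 | M3..M6: k=3: 0+580+9·14·5=1210; k=4: 504+300+9·4·5=984; k=5: 1044+0+9·15·5=1719 → min 984.
Length 5: M1..M5: k=1: 0+1752+11·13·15=3897; k=2: 1287+1044+11·9·15=3816; k=3: 2673+840+11·14·15=5823; k=4: 1544+0+11·4·15=2204 → min 2204 | M2..M6: k=2: 0+984+13·9·5=1569; k=3: 1638+580+13·14·5=3128; k=4: 972+300+13·4·5=1532; k=5: 1752+0+13·15·5=2727 → min 1532.
Top-level splits: k=1: (M1..M1)·(M2..M6) → 0+1532+11·13·5 = 2247; k=2: (M1..M2)·(M3..M6) → 1287+984+11·9·5 = 2766; k=3: (M1..M3)·(M4..M6) → 2673+580+11·14·5 = 4023; k=4: (M1..M4)·(M5..M6) → 1544+300+11·4·5 = 2064; k=5: (M1..M5)·(M6..M6) → 2204+0+11·15·5 = 3029.
Best split is after M4, i.e. k = 4.

4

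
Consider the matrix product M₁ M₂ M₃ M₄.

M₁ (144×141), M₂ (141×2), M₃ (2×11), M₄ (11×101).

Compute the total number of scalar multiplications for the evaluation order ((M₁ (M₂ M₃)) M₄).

386430

(M₂ M₃): 141×2 by 2×11 → 141×11, cost 141·2·11 = 3102
(M₁ (M₂ M₃)): 144×141 by 141×11 → 144×11, cost 144·141·11 = 223344; cumulative 226446
((M₁ (M₂ M₃)) M₄): 144×11 by 11×101 → 144×101, cost 144·11·101 = 159984; cumulative 386430
Total: 386430 scalar multiplications.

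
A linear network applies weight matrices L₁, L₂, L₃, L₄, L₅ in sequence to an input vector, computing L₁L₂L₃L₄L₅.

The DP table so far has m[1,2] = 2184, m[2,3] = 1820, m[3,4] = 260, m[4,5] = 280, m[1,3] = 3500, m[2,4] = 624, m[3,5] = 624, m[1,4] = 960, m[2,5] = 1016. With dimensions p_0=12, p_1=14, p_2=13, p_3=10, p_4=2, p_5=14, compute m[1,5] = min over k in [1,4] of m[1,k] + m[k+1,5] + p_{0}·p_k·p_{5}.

1296

m[1,5] = min over k∈[1,4] of m[1,k]+m[k+1,5]+p_{0}·p_k·p_{5}.
k=1: 0 + 1016 + 12·14·14 = 3368; k=2: 2184 + 624 + 12·13·14 = 4992; k=3: 3500 + 280 + 12·10·14 = 5460; k=4: 960 + 0 + 12·2·14 = 1296.
Minimum: 1296 at k=4.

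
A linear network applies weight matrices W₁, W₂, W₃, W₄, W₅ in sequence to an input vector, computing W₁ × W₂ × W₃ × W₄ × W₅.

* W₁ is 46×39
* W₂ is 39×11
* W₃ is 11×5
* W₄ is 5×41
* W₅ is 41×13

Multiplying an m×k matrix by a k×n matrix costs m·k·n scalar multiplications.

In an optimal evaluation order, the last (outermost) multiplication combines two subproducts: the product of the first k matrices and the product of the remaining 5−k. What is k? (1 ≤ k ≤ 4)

Adjacent pairs: W₁W₂ = 46·39·11 = 19734; W₂W₃ = 39·11·5 = 2145; W₃W₄ = 11·5·41 = 2255; W₄W₅ = 5·41·13 = 2665.
Length 3: W₁..W₃: k=1: 0+2145+46·39·5=11115; k=2: 19734+0+46·11·5=22264 → min 11115 | W₂..W₄: k=2: 0+2255+39·11·41=19844; k=3: 2145+0+39·5·41=10140 → min 10140 | W₃..W₅: k=3: 0+2665+11·5·13=3380; k=4: 2255+0+11·41·13=8118 → min 3380.
Length 4: W₁..W₄: k=1: 0+10140+46·39·41=83694; k=2: 19734+2255+46·11·41=42735; k=3: 11115+0+46·5·41=20545 → min 20545 | W₂..W₅: k=2: 0+3380+39·11·13=8957; k=3: 2145+2665+39·5·13=7345; k=4: 10140+0+39·41·13=30927 → min 7345.
Top-level splits: k=1: (W₁..W₁)·(W₂..W₅) → 0+7345+46·39·13 = 30667; k=2: (W₁..W₂)·(W₃..W₅) → 19734+3380+46·11·13 = 29692; k=3: (W₁..W₃)·(W₄..W₅) → 11115+2665+46·5·13 = 16770; k=4: (W₁..W₄)·(W₅..W₅) → 20545+0+46·41·13 = 45063.
Best split is after W₃, i.e. k = 3.

3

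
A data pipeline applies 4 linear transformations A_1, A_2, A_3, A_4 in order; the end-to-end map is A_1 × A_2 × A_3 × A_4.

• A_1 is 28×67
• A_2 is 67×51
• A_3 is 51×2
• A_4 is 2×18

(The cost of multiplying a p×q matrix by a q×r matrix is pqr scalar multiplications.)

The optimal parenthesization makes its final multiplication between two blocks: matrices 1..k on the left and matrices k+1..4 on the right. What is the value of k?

Adjacent pairs: A_1A_2 = 28·67·51 = 95676; A_2A_3 = 67·51·2 = 6834; A_3A_4 = 51·2·18 = 1836.
Length 3: A_1..A_3: k=1: 0+6834+28·67·2=10586; k=2: 95676+0+28·51·2=98532 → min 10586 | A_2..A_4: k=2: 0+1836+67·51·18=63342; k=3: 6834+0+67·2·18=9246 → min 9246.
Top-level splits: k=1: (A_1..A_1)·(A_2..A_4) → 0+9246+28·67·18 = 43014; k=2: (A_1..A_2)·(A_3..A_4) → 95676+1836+28·51·18 = 123216; k=3: (A_1..A_3)·(A_4..A_4) → 10586+0+28·2·18 = 11594.
Best split is after A_3, i.e. k = 3.

3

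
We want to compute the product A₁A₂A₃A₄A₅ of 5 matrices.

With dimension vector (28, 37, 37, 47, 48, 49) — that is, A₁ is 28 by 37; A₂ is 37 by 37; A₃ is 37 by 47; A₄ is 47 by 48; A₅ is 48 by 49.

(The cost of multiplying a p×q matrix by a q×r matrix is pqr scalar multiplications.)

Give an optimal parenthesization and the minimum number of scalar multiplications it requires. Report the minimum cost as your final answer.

216048

Adjacent pairs: A₁A₂ = 28·37·37 = 38332; A₂A₃ = 37·37·47 = 64343; A₃A₄ = 37·47·48 = 83472; A₄A₅ = 47·48·49 = 110544.
Length 3: A₁..A₃: k=1: 0+64343+28·37·47=113035; k=2: 38332+0+28·37·47=87024 → min 87024 | A₂..A₄: k=2: 0+83472+37·37·48=149184; k=3: 64343+0+37·47·48=147815 → min 147815 | A₃..A₅: k=3: 0+110544+37·47·49=195755; k=4: 83472+0+37·48·49=170496 → min 170496.
Length 4: A₁..A₄: k=1: 0+147815+28·37·48=197543; k=2: 38332+83472+28·37·48=171532; k=3: 87024+0+28·47·48=150192 → min 150192 | A₂..A₅: k=2: 0+170496+37·37·49=237577; k=3: 64343+110544+37·47·49=260098; k=4: 147815+0+37·48·49=234839 → min 234839.
Length 5: A₁..A₅: k=1: 0+234839+28·37·49=285603; k=2: 38332+170496+28·37·49=259592; k=3: 87024+110544+28·47·49=262052; k=4: 150192+0+28·48·49=216048 → min 216048.
Optimal parenthesization: ((((A₁A₂)A₃)A₄)A₅) with cost 216048.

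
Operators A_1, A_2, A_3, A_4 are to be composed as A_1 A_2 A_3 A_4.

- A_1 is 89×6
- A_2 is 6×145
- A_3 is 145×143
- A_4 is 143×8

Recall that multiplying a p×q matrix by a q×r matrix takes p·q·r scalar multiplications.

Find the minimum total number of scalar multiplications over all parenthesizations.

Adjacent pairs: A_1A_2 = 89·6·145 = 77430; A_2A_3 = 6·145·143 = 124410; A_3A_4 = 145·143·8 = 165880.
Length 3: A_1..A_3: k=1: 0+124410+89·6·143=200772; k=2: 77430+0+89·145·143=1922845 → min 200772 | A_2..A_4: k=2: 0+165880+6·145·8=172840; k=3: 124410+0+6·143·8=131274 → min 131274.
Length 4: A_1..A_4: k=1: 0+131274+89·6·8=135546; k=2: 77430+165880+89·145·8=346550; k=3: 200772+0+89·143·8=302588 → min 135546.
Optimal order: (A_1 ((A_2 A_3) A_4)) with cost 135546.

135546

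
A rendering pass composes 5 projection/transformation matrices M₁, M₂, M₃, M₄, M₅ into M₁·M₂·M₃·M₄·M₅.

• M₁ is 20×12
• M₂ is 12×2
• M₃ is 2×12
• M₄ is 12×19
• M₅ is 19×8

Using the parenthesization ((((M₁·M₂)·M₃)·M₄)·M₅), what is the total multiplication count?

8560

(M₁·M₂): 20×12 by 12×2 → 20×2, cost 20·12·2 = 480
((M₁·M₂)·M₃): 20×2 by 2×12 → 20×12, cost 20·2·12 = 480; cumulative 960
(((M₁·M₂)·M₃)·M₄): 20×12 by 12×19 → 20×19, cost 20·12·19 = 4560; cumulative 5520
((((M₁·M₂)·M₃)·M₄)·M₅): 20×19 by 19×8 → 20×8, cost 20·19·8 = 3040; cumulative 8560
Total: 8560 scalar multiplications.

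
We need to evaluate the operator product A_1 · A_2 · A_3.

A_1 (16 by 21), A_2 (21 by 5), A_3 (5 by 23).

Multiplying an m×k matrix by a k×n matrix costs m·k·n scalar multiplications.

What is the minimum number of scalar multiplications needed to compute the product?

3520

Order (A_1 · (A_2 · A_3)): (A_2 · A_3): 21×5 by 5×23 → 21×23, cost 21·5·23 = 2415; (A_1 · (A_2 · A_3)): 16×21 by 21×23 → 16×23, cost 16·21·23 = 7728; cumulative 10143. Total 10143.
Order ((A_1 · A_2) · A_3): (A_1 · A_2): 16×21 by 21×5 → 16×5, cost 16·21·5 = 1680; ((A_1 · A_2) · A_3): 16×5 by 5×23 → 16×23, cost 16·5·23 = 1840; cumulative 3520. Total 3520.
Minimum: 3520.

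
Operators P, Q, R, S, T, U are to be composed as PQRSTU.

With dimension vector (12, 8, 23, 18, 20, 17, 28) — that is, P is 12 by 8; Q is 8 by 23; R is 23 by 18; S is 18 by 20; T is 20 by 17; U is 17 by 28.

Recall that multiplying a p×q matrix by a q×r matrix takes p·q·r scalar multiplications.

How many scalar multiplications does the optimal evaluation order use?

Adjacent pairs: PQ = 12·8·23 = 2208; QR = 8·23·18 = 3312; RS = 23·18·20 = 8280; ST = 18·20·17 = 6120; TU = 20·17·28 = 9520.
Length 3: P..R: k=1: 0+3312+12·8·18=5040; k=2: 2208+0+12·23·18=7176 → min 5040 | Q..S: k=2: 0+8280+8·23·20=11960; k=3: 3312+0+8·18·20=6192 → min 6192 | R..T: k=3: 0+6120+23·18·17=13158; k=4: 8280+0+23·20·17=16100 → min 13158 | S..U: k=4: 0+9520+18·20·28=19600; k=5: 6120+0+18·17·28=14688 → min 14688.
Length 4: P..S: k=1: 0+6192+12·8·20=8112; k=2: 2208+8280+12·23·20=16008; k=3: 5040+0+12·18·20=9360 → min 8112 | Q..T: k=2: 0+13158+8·23·17=16286; k=3: 3312+6120+8·18·17=11880; k=4: 6192+0+8·20·17=8912 → min 8912 | R..U: k=3: 0+14688+23·18·28=26280; k=4: 8280+9520+23·20·28=30680; k=5: 13158+0+23·17·28=24106 → min 24106.
Length 5: P..T: k=1: 0+8912+12·8·17=10544; k=2: 2208+13158+12·23·17=20058; k=3: 5040+6120+12·18·17=14832; k=4: 8112+0+12·20·17=12192 → min 10544 | Q..U: k=2: 0+24106+8·23·28=29258; k=3: 3312+14688+8·18·28=22032; k=4: 6192+9520+8·20·28=20192; k=5: 8912+0+8·17·28=12720 → min 12720.
Length 6: P..U: k=1: 0+12720+12·8·28=15408; k=2: 2208+24106+12·23·28=34042; k=3: 5040+14688+12·18·28=25776; k=4: 8112+9520+12·20·28=24352; k=5: 10544+0+12·17·28=16256 → min 15408.
Optimal order: (P((((QR)S)T)U)) with cost 15408.

15408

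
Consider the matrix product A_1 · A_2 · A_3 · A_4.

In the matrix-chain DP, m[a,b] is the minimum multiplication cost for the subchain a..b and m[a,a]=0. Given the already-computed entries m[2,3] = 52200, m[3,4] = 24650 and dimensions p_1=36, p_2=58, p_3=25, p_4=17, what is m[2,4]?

m[2,4] = min over k∈[2,3] of m[2,k]+m[k+1,4]+p_{1}·p_k·p_{4}.
k=2: 0 + 24650 + 36·58·17 = 60146; k=3: 52200 + 0 + 36·25·17 = 67500.
Minimum: 60146 at k=2.

60146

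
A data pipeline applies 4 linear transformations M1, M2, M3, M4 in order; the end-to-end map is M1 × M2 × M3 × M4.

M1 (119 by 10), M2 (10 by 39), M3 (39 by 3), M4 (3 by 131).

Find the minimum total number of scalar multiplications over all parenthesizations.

Adjacent pairs: M1M2 = 119·10·39 = 46410; M2M3 = 10·39·3 = 1170; M3M4 = 39·3·131 = 15327.
Length 3: M1..M3: k=1: 0+1170+119·10·3=4740; k=2: 46410+0+119·39·3=60333 → min 4740 | M2..M4: k=2: 0+15327+10·39·131=66417; k=3: 1170+0+10·3·131=5100 → min 5100.
Length 4: M1..M4: k=1: 0+5100+119·10·131=160990; k=2: 46410+15327+119·39·131=669708; k=3: 4740+0+119·3·131=51507 → min 51507.
Optimal order: ((M1 × (M2 × M3)) × M4) with cost 51507.

51507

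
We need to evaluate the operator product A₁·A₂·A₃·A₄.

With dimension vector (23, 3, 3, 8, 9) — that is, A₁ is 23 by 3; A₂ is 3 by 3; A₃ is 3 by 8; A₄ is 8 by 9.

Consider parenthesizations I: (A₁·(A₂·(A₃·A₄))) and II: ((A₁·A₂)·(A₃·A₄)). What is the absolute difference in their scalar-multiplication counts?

Order I = (A₁·(A₂·(A₃·A₄))): (A₃·A₄): 3×8 by 8×9 → 3×9, cost 3·8·9 = 216; (A₂·(A₃·A₄)): 3×3 by 3×9 → 3×9, cost 3·3·9 = 81; cumulative 297; (A₁·(A₂·(A₃·A₄))): 23×3 by 3×9 → 23×9, cost 23·3·9 = 621; cumulative 918. Total 918.
Order II = ((A₁·A₂)·(A₃·A₄)): (A₁·A₂): 23×3 by 3×3 → 23×3, cost 23·3·3 = 207; (A₃·A₄): 3×8 by 8×9 → 3×9, cost 3·8·9 = 216; ((A₁·A₂)·(A₃·A₄)): 23×3 by 3×9 → 23×9, cost 23·3·9 = 621; cumulative 1044. Total 1044.
Difference: |918 − 1044| = 126.

126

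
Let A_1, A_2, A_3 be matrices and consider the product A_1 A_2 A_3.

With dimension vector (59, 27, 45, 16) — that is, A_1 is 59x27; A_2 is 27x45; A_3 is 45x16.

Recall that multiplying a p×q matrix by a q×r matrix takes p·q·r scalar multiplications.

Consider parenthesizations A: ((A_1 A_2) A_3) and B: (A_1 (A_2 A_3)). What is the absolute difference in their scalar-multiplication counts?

69237

Order A = ((A_1 A_2) A_3): (A_1 A_2): 59×27 by 27×45 → 59×45, cost 59·27·45 = 71685; ((A_1 A_2) A_3): 59×45 by 45×16 → 59×16, cost 59·45·16 = 42480; cumulative 114165. Total 114165.
Order B = (A_1 (A_2 A_3)): (A_2 A_3): 27×45 by 45×16 → 27×16, cost 27·45·16 = 19440; (A_1 (A_2 A_3)): 59×27 by 27×16 → 59×16, cost 59·27·16 = 25488; cumulative 44928. Total 44928.
Difference: |114165 − 44928| = 69237.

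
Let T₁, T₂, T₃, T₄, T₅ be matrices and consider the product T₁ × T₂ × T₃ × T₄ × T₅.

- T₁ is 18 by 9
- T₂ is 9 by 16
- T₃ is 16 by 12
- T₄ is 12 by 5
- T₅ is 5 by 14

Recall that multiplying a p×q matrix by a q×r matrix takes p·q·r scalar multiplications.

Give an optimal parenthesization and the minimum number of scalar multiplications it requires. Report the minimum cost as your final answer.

Adjacent pairs: T₁T₂ = 18·9·16 = 2592; T₂T₃ = 9·16·12 = 1728; T₃T₄ = 16·12·5 = 960; T₄T₅ = 12·5·14 = 840.
Length 3: T₁..T₃: k=1: 0+1728+18·9·12=3672; k=2: 2592+0+18·16·12=6048 → min 3672 | T₂..T₄: k=2: 0+960+9·16·5=1680; k=3: 1728+0+9·12·5=2268 → min 1680 | T₃..T₅: k=3: 0+840+16·12·14=3528; k=4: 960+0+16·5·14=2080 → min 2080.
Length 4: T₁..T₄: k=1: 0+1680+18·9·5=2490; k=2: 2592+960+18·16·5=4992; k=3: 3672+0+18·12·5=4752 → min 2490 | T₂..T₅: k=2: 0+2080+9·16·14=4096; k=3: 1728+840+9·12·14=4080; k=4: 1680+0+9·5·14=2310 → min 2310.
Length 5: T₁..T₅: k=1: 0+2310+18·9·14=4578; k=2: 2592+2080+18·16·14=8704; k=3: 3672+840+18·12·14=7536; k=4: 2490+0+18·5·14=3750 → min 3750.
Optimal parenthesization: ((T₁ × (T₂ × (T₃ × T₄))) × T₅) with cost 3750.

3750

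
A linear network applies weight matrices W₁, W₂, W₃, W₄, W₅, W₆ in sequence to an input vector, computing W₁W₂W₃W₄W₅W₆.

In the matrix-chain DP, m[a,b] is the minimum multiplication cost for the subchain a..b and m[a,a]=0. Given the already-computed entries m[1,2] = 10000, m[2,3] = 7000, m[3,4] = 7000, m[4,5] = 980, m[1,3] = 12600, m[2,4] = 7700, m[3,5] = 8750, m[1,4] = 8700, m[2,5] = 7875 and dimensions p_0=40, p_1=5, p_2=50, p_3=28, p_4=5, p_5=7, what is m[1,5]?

m[1,5] = min over k∈[1,4] of m[1,k]+m[k+1,5]+p_{0}·p_k·p_{5}.
k=1: 0 + 7875 + 40·5·7 = 9275; k=2: 10000 + 8750 + 40·50·7 = 32750; k=3: 12600 + 980 + 40·28·7 = 21420; k=4: 8700 + 0 + 40·5·7 = 10100.
Minimum: 9275 at k=1.

9275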